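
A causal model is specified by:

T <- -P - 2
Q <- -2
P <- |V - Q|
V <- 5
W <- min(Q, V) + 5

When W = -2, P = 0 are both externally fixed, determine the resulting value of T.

-2

Under do(W = -2, P = 0), each intervened variable's structural equation is replaced by its fixed value.
T = -P - 2  [with P=0]  = -2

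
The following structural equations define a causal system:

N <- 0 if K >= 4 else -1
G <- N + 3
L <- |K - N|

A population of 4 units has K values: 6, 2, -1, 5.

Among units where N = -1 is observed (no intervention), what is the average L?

Conditioning on N=-1 selects the 2 unit(s) with K ∈ {2, -1}. Their L values: 3, 0. Mean = 1.5.

1.5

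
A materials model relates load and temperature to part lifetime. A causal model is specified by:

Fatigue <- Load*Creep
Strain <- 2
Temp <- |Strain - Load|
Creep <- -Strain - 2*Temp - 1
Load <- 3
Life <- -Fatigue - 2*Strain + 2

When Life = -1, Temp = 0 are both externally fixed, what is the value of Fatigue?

Under do(Life = -1, Temp = 0), each intervened variable's structural equation is replaced by its fixed value.
Creep = -Strain - 2*Temp - 1  [with Strain=2, Temp=0]  = -3
Fatigue = Load*Creep  [with Load=3, Creep=-3]  = -9

-9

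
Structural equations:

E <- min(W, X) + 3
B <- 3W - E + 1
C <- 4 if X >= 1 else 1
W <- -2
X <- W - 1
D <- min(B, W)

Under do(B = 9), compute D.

Intervening sets B = 9 and removes its equation (B <- 3W - E + 1).
D = min(B, W)  [with B=9, W=-2]  = -2

-2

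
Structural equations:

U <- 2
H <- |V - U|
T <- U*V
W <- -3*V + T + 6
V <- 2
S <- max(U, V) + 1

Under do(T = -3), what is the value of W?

Intervening sets T = -3 and removes its equation (T <- U*V).
W = -3*V + T + 6  [with V=2, T=-3]  = -3

-3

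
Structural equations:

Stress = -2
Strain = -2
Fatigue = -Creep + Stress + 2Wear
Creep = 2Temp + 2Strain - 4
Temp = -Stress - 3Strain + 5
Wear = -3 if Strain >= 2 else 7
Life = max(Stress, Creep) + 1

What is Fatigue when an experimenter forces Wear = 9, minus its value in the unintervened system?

4

The intervention breaks the incoming arrows to Wear: Wear = -3 if Strain >= 2 else 7 no longer applies, and Wear = 9.
Temp = -Stress - 3Strain + 5  [with Stress=-2, Strain=-2]  = 13
Creep = 2Temp + 2Strain - 4  [with Temp=13, Strain=-2]  = 18
Fatigue = -Creep + Stress + 2Wear  [with Creep=18, Stress=-2, Wear=9]  = -2
Without intervention: Temp = -Stress - 3Strain + 5  [with Stress=-2, Strain=-2]  = 13; Creep = 2Temp + 2Strain - 4  [with Temp=13, Strain=-2]  = 18; Wear = -3 if Strain >= 2 else 7  [with Strain=-2]  = 7; Fatigue = -Creep + Stress + 2Wear  [with Creep=18, Stress=-2, Wear=7]  = -6.
Change = -2 − (-6) = 4.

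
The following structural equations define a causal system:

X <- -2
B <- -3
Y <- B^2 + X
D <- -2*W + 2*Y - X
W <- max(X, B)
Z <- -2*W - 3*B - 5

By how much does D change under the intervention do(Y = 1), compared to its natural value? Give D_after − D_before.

-12

do(Y=1) replaces the equation Y <- B^2 + X with the constant Y = 1.
W = max(X, B)  [with X=-2, B=-3]  = -2
D = -2*W + 2*Y - X  [with W=-2, Y=1, X=-2]  = 8
Without intervention: Y = B^2 + X  [with B=-3, X=-2]  = 7; W = max(X, B)  [with X=-2, B=-3]  = -2; D = -2*W + 2*Y - X  [with W=-2, Y=7, X=-2]  = 20.
Change = 8 − 20 = -12.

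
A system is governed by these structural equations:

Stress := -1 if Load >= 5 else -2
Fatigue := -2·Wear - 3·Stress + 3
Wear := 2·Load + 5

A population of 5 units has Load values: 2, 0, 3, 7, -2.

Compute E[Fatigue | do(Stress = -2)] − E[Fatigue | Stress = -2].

-5

The intervention sets Stress=-2 in all 5 units regardless of Load. Recomputing Fatigue per unit gives -9, -1, -13, -29, 7; average -9.
Observing Stress=-2 restricts to units where Stress's equation naturally yields -2: Load ∈ {2, 0, 3, -2}. In that subpopulation Fatigue = -9, -1, -13, 7, mean -4.
Difference = -9 − (-4) = -5.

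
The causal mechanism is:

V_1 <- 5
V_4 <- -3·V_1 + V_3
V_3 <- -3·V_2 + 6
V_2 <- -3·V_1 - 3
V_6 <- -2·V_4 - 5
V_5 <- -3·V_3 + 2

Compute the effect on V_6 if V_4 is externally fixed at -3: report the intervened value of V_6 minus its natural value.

96

Under do(V_4=-3), the mechanism V_4 <- -3·V_1 + V_3 is discarded; V_4 is fixed at -3.
V_6 = -2·V_4 - 5  [with V_4=-3]  = 1
Without intervention: V_2 = -3·V_1 - 3  [with V_1=5]  = -18; V_3 = -3·V_2 + 6  [with V_2=-18]  = 60; V_4 = -3·V_1 + V_3  [with V_1=5, V_3=60]  = 45; V_6 = -2·V_4 - 5  [with V_4=45]  = -95.
Change = 1 − (-95) = 96.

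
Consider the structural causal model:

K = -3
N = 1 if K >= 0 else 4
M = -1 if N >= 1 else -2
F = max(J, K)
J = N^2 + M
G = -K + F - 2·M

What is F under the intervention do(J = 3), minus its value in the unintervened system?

Intervening sets J = 3 and removes its equation (J = N^2 + M).
F = max(J, K)  [with J=3, K=-3]  = 3
Without intervention: N = 1 if K >= 0 else 4  [with K=-3]  = 4; M = -1 if N >= 1 else -2  [with N=4]  = -1; J = N^2 + M  [with N=4, M=-1]  = 15; F = max(J, K)  [with J=15, K=-3]  = 15.
Change = 3 − 15 = -12.

-12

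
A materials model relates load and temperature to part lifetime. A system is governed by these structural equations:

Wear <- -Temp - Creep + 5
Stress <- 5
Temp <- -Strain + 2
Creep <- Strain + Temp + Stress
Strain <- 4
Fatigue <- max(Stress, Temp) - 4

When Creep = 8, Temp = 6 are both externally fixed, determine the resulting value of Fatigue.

2

The joint intervention fixes Creep = 8, Temp = 6, removing each variable's own equation.
Fatigue = max(Stress, Temp) - 4  [with Stress=5, Temp=6]  = 2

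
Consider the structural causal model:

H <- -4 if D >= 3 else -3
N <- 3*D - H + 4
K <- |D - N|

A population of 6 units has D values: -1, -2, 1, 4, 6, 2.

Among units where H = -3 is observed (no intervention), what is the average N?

7

Conditioning on H=-3 selects the 4 unit(s) with D ∈ {-1, -2, 1, 2}. Their N values: 4, 1, 10, 13. Mean = 7.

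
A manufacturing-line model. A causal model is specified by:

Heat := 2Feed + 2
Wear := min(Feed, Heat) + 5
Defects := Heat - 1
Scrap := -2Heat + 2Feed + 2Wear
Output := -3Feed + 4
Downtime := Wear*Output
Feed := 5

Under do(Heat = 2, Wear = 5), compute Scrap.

16

Under do(Heat = 2, Wear = 5), each intervened variable's structural equation is replaced by its fixed value.
Scrap = -2Heat + 2Feed + 2Wear  [with Heat=2, Feed=5, Wear=5]  = 16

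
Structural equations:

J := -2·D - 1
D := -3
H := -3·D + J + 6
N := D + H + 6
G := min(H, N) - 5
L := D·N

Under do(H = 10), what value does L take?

The intervention breaks the incoming arrows to H: H := -3·D + J + 6 no longer applies, and H = 10.
N = D + H + 6  [with D=-3, H=10]  = 13
L = D·N  [with D=-3, N=13]  = -39

-39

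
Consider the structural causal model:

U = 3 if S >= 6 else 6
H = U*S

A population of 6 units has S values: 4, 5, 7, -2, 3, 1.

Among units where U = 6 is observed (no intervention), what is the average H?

13.2

E[H|U=6] averages over only the 5 units with U=6 (S = 4, 5, -2, 3, 1): H = 24, 30, -12, 18, 6, mean 13.2.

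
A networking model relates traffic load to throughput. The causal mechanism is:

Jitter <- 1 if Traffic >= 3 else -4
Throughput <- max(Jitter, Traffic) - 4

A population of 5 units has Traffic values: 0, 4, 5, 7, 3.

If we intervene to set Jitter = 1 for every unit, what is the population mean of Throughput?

Every unit gets Jitter=1 under the intervention. Throughput values become -3, 0, 1, 3, -1; E[Throughput|do(Jitter=1)] = 0.

0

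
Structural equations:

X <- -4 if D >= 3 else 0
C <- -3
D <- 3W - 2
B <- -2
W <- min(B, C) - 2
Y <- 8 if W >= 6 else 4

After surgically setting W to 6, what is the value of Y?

8

do(W=6) replaces the equation W <- min(B, C) - 2 with the constant W = 6.
Y = 8 if W >= 6 else 4  [with W=6]  = 8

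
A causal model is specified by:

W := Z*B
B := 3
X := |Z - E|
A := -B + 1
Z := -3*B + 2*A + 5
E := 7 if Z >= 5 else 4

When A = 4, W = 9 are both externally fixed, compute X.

0

Setting A = 4, W = 9 by intervention discards those variables' equations.
Z = -3*B + 2*A + 5  [with B=3, A=4]  = 4
E = 7 if Z >= 5 else 4  [with Z=4]  = 4
X = |Z - E|  [with Z=4, E=4]  = 0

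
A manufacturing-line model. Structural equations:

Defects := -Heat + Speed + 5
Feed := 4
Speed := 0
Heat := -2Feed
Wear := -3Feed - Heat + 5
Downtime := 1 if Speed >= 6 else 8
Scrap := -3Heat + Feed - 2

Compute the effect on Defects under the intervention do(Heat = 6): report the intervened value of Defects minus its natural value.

do(Heat=6) replaces the equation Heat := -2Feed with the constant Heat = 6.
Defects = -Heat + Speed + 5  [with Heat=6, Speed=0]  = -1
Without intervention: Heat = -2Feed  [with Feed=4]  = -8; Defects = -Heat + Speed + 5  [with Heat=-8, Speed=0]  = 13.
Change = -1 − 13 = -14.

-14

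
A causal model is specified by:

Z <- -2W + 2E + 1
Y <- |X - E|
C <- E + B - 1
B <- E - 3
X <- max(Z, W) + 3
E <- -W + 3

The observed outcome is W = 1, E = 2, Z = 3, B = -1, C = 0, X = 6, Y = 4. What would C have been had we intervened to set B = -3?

Intervening sets B = -3 and removes its equation (B <- E - 3).
E = -W + 3  [with W=1]  = 2
C = E + B - 1  [with E=2, B=-3]  = -2

-2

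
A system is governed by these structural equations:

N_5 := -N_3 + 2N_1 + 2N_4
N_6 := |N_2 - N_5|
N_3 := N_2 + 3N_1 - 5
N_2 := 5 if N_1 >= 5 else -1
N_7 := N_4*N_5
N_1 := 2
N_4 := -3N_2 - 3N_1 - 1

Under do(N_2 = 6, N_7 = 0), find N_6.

Under do(N_2 = 6, N_7 = 0), each intervened variable's structural equation is replaced by its fixed value.
N_3 = N_2 + 3N_1 - 5  [with N_2=6, N_1=2]  = 7
N_4 = -3N_2 - 3N_1 - 1  [with N_2=6, N_1=2]  = -25
N_5 = -N_3 + 2N_1 + 2N_4  [with N_3=7, N_1=2, N_4=-25]  = -53
N_6 = |N_2 - N_5|  [with N_2=6, N_5=-53]  = 59

59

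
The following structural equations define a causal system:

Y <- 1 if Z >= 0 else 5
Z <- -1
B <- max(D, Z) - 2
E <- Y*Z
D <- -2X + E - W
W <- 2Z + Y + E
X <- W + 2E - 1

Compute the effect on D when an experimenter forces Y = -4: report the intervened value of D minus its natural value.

Under do(Y=-4), the mechanism Y <- 1 if Z >= 0 else 5 is discarded; Y is fixed at -4.
E = Y*Z  [with Y=-4, Z=-1]  = 4
W = 2Z + Y + E  [with Z=-1, Y=-4, E=4]  = -2
X = W + 2E - 1  [with W=-2, E=4]  = 5
D = -2X + E - W  [with X=5, E=4, W=-2]  = -4
Without intervention: Y = 1 if Z >= 0 else 5  [with Z=-1]  = 5; E = Y*Z  [with Y=5, Z=-1]  = -5; W = 2Z + Y + E  [with Z=-1, Y=5, E=-5]  = -2; X = W + 2E - 1  [with W=-2, E=-5]  = -13; D = -2X + E - W  [with X=-13, E=-5, W=-2]  = 23.
Change = -4 − 23 = -27.

-27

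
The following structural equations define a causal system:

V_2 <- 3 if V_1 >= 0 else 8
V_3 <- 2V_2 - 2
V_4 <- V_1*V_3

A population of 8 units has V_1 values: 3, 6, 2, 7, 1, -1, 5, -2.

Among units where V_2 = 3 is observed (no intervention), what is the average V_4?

Observing V_2=3 restricts to units where V_2's equation naturally yields 3: V_1 ∈ {3, 6, 2, 7, 1, 5}. In that subpopulation V_4 = 12, 24, 8, 28, 4, 20, mean 16.

16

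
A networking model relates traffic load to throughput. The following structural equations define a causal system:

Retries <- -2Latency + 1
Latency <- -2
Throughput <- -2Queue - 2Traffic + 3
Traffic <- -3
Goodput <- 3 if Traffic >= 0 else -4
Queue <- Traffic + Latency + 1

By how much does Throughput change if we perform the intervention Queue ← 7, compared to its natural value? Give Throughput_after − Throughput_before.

do(Queue=7) replaces the equation Queue <- Traffic + Latency + 1 with the constant Queue = 7.
Throughput = -2Queue - 2Traffic + 3  [with Queue=7, Traffic=-3]  = -5
Without intervention: Queue = Traffic + Latency + 1  [with Traffic=-3, Latency=-2]  = -4; Throughput = -2Queue - 2Traffic + 3  [with Queue=-4, Traffic=-3]  = 17.
Change = -5 − 17 = -22.

-22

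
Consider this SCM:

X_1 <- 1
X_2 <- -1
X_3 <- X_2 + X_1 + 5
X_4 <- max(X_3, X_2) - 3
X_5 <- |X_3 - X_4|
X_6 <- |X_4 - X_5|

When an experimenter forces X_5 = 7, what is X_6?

The intervention breaks the incoming arrows to X_5: X_5 <- |X_3 - X_4| no longer applies, and X_5 = 7.
X_3 = X_2 + X_1 + 5  [with X_2=-1, X_1=1]  = 5
X_4 = max(X_3, X_2) - 3  [with X_3=5, X_2=-1]  = 2
X_6 = |X_4 - X_5|  [with X_4=2, X_5=7]  = 5

5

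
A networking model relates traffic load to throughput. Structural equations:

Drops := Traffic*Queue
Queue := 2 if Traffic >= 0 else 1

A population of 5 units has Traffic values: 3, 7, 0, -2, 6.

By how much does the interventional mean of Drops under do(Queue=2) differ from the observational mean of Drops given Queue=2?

-2.4

Under do(Queue=2), Queue's equation is replaced by Queue=2 for every unit. Per-unit Drops: 6, 14, 0, -4, 12. Mean = 5.6.
Conditioning on Queue=2 selects the 4 unit(s) with Traffic ∈ {3, 7, 0, 6}. Their Drops values: 6, 14, 0, 12. Mean = 8.
Difference = 5.6 − 8 = -2.4.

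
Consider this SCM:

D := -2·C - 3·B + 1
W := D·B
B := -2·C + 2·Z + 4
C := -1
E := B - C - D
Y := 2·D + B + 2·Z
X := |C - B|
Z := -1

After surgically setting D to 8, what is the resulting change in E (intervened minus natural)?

Intervening sets D = 8 and removes its equation (D := -2·C - 3·B + 1).
B = -2·C + 2·Z + 4  [with C=-1, Z=-1]  = 4
E = B - C - D  [with B=4, C=-1, D=8]  = -3
Without intervention: B = -2·C + 2·Z + 4  [with C=-1, Z=-1]  = 4; D = -2·C - 3·B + 1  [with C=-1, B=4]  = -9; E = B - C - D  [with B=4, C=-1, D=-9]  = 14.
Change = -3 − 14 = -17.

-17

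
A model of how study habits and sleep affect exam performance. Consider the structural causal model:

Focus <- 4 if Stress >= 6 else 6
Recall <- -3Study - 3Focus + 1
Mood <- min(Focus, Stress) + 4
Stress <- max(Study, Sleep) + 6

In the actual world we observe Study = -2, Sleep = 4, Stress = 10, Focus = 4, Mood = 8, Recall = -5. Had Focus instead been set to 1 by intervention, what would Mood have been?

5

Intervening sets Focus = 1 and removes its equation (Focus <- 4 if Stress >= 6 else 6).
Stress = max(Study, Sleep) + 6  [with Study=-2, Sleep=4]  = 10
Mood = min(Focus, Stress) + 4  [with Focus=1, Stress=10]  = 5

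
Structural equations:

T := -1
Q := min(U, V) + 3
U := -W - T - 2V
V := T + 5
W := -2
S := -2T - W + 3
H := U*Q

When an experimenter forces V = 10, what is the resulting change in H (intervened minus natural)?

228

The intervention breaks the incoming arrows to V: V := T + 5 no longer applies, and V = 10.
U = -W - T - 2V  [with W=-2, T=-1, V=10]  = -17
Q = min(U, V) + 3  [with U=-17, V=10]  = -14
H = U*Q  [with U=-17, Q=-14]  = 238
Without intervention: V = T + 5  [with T=-1]  = 4; U = -W - T - 2V  [with W=-2, T=-1, V=4]  = -5; Q = min(U, V) + 3  [with U=-5, V=4]  = -2; H = U*Q  [with U=-5, Q=-2]  = 10.
Change = 238 − 10 = 228.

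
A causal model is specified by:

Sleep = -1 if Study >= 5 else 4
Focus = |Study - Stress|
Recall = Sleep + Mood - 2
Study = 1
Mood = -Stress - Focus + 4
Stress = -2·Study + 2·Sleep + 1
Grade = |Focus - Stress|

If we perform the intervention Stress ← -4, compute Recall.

5

The intervention breaks the incoming arrows to Stress: Stress = -2·Study + 2·Sleep + 1 no longer applies, and Stress = -4.
Sleep = -1 if Study >= 5 else 4  [with Study=1]  = 4
Focus = |Study - Stress|  [with Study=1, Stress=-4]  = 5
Mood = -Stress - Focus + 4  [with Stress=-4, Focus=5]  = 3
Recall = Sleep + Mood - 2  [with Sleep=4, Mood=3]  = 5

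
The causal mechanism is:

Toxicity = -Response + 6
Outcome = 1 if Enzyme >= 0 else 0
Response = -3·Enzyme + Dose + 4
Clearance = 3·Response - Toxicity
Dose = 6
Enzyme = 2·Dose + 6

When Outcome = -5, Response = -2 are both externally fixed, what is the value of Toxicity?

8

Under do(Outcome = -5, Response = -2), each intervened variable's structural equation is replaced by its fixed value.
Toxicity = -Response + 6  [with Response=-2]  = 8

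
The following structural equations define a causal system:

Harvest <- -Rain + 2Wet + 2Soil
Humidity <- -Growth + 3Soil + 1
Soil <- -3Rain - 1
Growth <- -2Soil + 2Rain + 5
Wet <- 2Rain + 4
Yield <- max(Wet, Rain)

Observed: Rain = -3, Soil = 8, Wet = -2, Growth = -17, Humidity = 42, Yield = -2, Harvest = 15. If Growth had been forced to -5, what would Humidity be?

30

Intervening sets Growth = -5 and removes its equation (Growth <- -2Soil + 2Rain + 5).
Soil = -3Rain - 1  [with Rain=-3]  = 8
Humidity = -Growth + 3Soil + 1  [with Growth=-5, Soil=8]  = 30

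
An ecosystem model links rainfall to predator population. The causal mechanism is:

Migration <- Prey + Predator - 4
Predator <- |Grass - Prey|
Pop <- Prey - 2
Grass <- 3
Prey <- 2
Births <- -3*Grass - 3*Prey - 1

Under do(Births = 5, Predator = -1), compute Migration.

The joint intervention fixes Births = 5, Predator = -1, removing each variable's own equation.
Migration = Prey + Predator - 4  [with Prey=2, Predator=-1]  = -3

-3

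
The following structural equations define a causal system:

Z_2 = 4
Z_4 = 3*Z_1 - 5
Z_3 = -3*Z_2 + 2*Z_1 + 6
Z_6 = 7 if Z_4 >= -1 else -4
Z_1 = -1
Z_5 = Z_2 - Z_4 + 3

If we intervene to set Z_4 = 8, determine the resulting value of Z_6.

Under do(Z_4=8), the mechanism Z_4 = 3*Z_1 - 5 is discarded; Z_4 is fixed at 8.
Z_6 = 7 if Z_4 >= -1 else -4  [with Z_4=8]  = 7

7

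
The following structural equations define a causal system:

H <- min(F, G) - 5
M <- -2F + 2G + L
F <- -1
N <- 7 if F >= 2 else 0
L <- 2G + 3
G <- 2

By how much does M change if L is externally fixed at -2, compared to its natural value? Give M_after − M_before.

Intervening sets L = -2 and removes its equation (L <- 2G + 3).
M = -2F + 2G + L  [with F=-1, G=2, L=-2]  = 4
Without intervention: L = 2G + 3  [with G=2]  = 7; M = -2F + 2G + L  [with F=-1, G=2, L=7]  = 13.
Change = 4 − 13 = -9.

-9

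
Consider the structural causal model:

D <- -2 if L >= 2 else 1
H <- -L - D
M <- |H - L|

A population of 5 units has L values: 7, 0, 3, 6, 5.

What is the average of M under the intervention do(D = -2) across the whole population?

7.2

The intervention sets D=-2 in all 5 units regardless of L. Recomputing M per unit gives 12, 2, 4, 10, 8; average 7.2.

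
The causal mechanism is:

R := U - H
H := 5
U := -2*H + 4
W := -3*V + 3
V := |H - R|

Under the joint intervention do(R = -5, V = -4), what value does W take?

Setting R = -5, V = -4 by intervention discards those variables' equations.
W = -3*V + 3  [with V=-4]  = 15

15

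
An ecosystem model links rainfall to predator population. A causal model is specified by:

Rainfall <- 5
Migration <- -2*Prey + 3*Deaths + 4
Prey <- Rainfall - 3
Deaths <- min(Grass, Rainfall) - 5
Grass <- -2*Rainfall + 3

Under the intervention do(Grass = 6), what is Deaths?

Under do(Grass=6), the mechanism Grass <- -2*Rainfall + 3 is discarded; Grass is fixed at 6.
Deaths = min(Grass, Rainfall) - 5  [with Grass=6, Rainfall=5]  = 0

0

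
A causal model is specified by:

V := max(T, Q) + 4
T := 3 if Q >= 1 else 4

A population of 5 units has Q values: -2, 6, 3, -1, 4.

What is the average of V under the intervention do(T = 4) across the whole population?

Under do(T=4), T's equation is replaced by T=4 for every unit. Per-unit V: 8, 10, 8, 8, 8. Mean = 8.4.

8.4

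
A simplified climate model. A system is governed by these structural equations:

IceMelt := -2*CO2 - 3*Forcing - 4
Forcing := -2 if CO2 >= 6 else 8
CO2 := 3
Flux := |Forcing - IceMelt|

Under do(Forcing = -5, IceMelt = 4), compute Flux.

Setting Forcing = -5, IceMelt = 4 by intervention discards those variables' equations.
Flux = |Forcing - IceMelt|  [with Forcing=-5, IceMelt=4]  = 9

9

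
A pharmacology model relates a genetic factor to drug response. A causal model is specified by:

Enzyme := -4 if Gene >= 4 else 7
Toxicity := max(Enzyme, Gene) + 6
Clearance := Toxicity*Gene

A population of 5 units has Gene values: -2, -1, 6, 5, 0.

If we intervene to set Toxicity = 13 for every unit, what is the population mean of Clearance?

Under do(Toxicity=13), Toxicity's equation is replaced by Toxicity=13 for every unit. Per-unit Clearance: -26, -13, 78, 65, 0. Mean = 20.8.

20.8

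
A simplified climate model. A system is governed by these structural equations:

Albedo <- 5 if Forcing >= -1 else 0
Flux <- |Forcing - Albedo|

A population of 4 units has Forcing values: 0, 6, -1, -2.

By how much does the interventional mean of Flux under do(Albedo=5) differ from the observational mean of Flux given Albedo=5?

do(Albedo=5) breaks Albedo's dependence on Forcing. With Albedo=5 fixed, Flux across the units is 5, 1, 6, 7, mean 4.75.
E[Flux|Albedo=5] averages over only the 3 units with Albedo=5 (Forcing = 0, 6, -1): Flux = 5, 1, 6, mean 4.
Difference = 4.75 − 4 = 0.75.

0.75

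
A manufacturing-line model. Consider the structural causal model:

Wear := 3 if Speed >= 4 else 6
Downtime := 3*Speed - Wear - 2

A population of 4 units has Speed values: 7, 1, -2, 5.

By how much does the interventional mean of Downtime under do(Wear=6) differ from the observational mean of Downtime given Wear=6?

9.75

Under do(Wear=6), Wear's equation is replaced by Wear=6 for every unit. Per-unit Downtime: 13, -5, -14, 7. Mean = 0.25.
Conditioning on Wear=6 selects the 2 unit(s) with Speed ∈ {1, -2}. Their Downtime values: -5, -14. Mean = -9.5.
Difference = 0.25 − (-9.5) = 9.75.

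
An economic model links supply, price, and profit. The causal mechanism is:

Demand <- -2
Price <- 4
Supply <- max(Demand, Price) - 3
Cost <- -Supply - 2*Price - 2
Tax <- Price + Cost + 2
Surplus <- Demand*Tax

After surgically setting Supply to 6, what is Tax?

-10

do(Supply=6) replaces the equation Supply <- max(Demand, Price) - 3 with the constant Supply = 6.
Cost = -Supply - 2*Price - 2  [with Supply=6, Price=4]  = -16
Tax = Price + Cost + 2  [with Price=4, Cost=-16]  = -10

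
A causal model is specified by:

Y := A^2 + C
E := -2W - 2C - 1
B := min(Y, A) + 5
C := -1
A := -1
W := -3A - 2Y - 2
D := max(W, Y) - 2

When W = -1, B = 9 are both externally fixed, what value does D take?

-2

Setting W = -1, B = 9 by intervention discards those variables' equations.
Y = A^2 + C  [with A=-1, C=-1]  = 0
D = max(W, Y) - 2  [with W=-1, Y=0]  = -2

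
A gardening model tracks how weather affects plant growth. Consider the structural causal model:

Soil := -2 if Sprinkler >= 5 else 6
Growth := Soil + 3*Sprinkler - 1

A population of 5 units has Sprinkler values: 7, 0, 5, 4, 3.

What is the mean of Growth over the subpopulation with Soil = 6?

12

Conditioning on Soil=6 selects the 3 unit(s) with Sprinkler ∈ {0, 4, 3}. Their Growth values: 5, 17, 14. Mean = 12.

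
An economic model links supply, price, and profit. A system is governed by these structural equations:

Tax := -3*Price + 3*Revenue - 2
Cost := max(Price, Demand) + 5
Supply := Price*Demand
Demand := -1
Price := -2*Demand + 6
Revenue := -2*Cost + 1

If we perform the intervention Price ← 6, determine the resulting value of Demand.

-1

Under do(Price=6), the mechanism Price := -2*Demand + 6 is discarded; Price is fixed at 6.
Demand is not downstream of the intervention, so its value is determined by the original equations.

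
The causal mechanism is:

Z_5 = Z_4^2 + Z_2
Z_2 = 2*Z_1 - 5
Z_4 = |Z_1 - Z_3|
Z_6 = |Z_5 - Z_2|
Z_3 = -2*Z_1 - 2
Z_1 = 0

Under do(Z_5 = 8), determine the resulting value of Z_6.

13

The intervention breaks the incoming arrows to Z_5: Z_5 = Z_4^2 + Z_2 no longer applies, and Z_5 = 8.
Z_2 = 2*Z_1 - 5  [with Z_1=0]  = -5
Z_6 = |Z_5 - Z_2|  [with Z_5=8, Z_2=-5]  = 13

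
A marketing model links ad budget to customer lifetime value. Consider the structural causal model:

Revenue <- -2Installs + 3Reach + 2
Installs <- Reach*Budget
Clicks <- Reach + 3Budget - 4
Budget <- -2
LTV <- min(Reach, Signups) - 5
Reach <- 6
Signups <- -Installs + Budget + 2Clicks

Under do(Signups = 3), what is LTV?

-2

Under do(Signups=3), the mechanism Signups <- -Installs + Budget + 2Clicks is discarded; Signups is fixed at 3.
LTV = min(Reach, Signups) - 5  [with Reach=6, Signups=3]  = -2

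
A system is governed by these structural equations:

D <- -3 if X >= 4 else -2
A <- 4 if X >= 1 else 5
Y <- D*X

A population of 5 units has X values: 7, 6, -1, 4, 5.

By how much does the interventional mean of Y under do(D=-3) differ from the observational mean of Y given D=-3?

3.9

do(D=-3) breaks D's dependence on X. With D=-3 fixed, Y across the units is -21, -18, 3, -12, -15, mean -12.6.
Conditioning on D=-3 selects the 4 unit(s) with X ∈ {7, 6, 4, 5}. Their Y values: -21, -18, -12, -15. Mean = -16.5.
Difference = -12.6 − (-16.5) = 3.9.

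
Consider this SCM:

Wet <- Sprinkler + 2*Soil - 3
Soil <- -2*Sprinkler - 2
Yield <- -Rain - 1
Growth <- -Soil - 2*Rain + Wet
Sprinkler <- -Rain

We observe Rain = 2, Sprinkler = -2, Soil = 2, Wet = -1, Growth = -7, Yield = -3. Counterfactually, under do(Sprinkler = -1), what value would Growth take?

-8

do(Sprinkler=-1) replaces the equation Sprinkler <- -Rain with the constant Sprinkler = -1.
Soil = -2*Sprinkler - 2  [with Sprinkler=-1]  = 0
Wet = Sprinkler + 2*Soil - 3  [with Sprinkler=-1, Soil=0]  = -4
Growth = -Soil - 2*Rain + Wet  [with Soil=0, Rain=2, Wet=-4]  = -8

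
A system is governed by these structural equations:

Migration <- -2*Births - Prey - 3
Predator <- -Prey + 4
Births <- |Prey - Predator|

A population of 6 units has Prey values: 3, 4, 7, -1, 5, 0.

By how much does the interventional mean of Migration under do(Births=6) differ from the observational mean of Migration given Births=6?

The intervention sets Births=6 in all 6 units regardless of Prey. Recomputing Migration per unit gives -18, -19, -22, -14, -20, -15; average -18.
E[Migration|Births=6] averages over only the 2 units with Births=6 (Prey = -1, 5): Migration = -14, -20, mean -17.
Difference = -18 − (-17) = -1.

-1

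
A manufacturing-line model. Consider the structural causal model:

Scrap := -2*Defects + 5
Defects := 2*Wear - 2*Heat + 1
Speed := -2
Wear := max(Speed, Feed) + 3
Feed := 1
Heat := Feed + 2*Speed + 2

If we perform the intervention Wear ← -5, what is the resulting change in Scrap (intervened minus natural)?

Under do(Wear=-5), the mechanism Wear := max(Speed, Feed) + 3 is discarded; Wear is fixed at -5.
Heat = Feed + 2*Speed + 2  [with Feed=1, Speed=-2]  = -1
Defects = 2*Wear - 2*Heat + 1  [with Wear=-5, Heat=-1]  = -7
Scrap = -2*Defects + 5  [with Defects=-7]  = 19
Without intervention: Heat = Feed + 2*Speed + 2  [with Feed=1, Speed=-2]  = -1; Wear = max(Speed, Feed) + 3  [with Speed=-2, Feed=1]  = 4; Defects = 2*Wear - 2*Heat + 1  [with Wear=4, Heat=-1]  = 11; Scrap = -2*Defects + 5  [with Defects=11]  = -17.
Change = 19 − (-17) = 36.

36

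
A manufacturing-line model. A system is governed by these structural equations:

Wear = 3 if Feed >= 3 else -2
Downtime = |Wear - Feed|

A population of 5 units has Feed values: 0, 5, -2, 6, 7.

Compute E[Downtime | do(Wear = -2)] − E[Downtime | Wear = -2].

4.2

do(Wear=-2) breaks Wear's dependence on Feed. With Wear=-2 fixed, Downtime across the units is 2, 7, 0, 8, 9, mean 5.2.
Conditioning on Wear=-2 selects the 2 unit(s) with Feed ∈ {0, -2}. Their Downtime values: 2, 0. Mean = 1.
Difference = 5.2 − 1 = 4.2.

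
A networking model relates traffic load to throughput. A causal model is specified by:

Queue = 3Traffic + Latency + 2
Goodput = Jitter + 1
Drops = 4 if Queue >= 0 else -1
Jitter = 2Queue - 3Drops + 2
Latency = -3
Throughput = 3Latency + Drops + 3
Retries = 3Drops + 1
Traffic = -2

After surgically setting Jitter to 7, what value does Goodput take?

Intervening sets Jitter = 7 and removes its equation (Jitter = 2Queue - 3Drops + 2).
Goodput = Jitter + 1  [with Jitter=7]  = 8

8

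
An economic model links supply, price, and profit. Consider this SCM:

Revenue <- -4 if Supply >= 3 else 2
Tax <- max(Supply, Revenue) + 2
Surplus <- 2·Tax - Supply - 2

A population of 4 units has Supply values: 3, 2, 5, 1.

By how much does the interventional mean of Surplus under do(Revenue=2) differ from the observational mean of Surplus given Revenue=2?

0.75

Every unit gets Revenue=2 under the intervention. Surplus values become 5, 4, 7, 5; E[Surplus|do(Revenue=2)] = 5.25.
E[Surplus|Revenue=2] averages over only the 2 units with Revenue=2 (Supply = 2, 1): Surplus = 4, 5, mean 4.5.
Difference = 5.25 − 4.5 = 0.75.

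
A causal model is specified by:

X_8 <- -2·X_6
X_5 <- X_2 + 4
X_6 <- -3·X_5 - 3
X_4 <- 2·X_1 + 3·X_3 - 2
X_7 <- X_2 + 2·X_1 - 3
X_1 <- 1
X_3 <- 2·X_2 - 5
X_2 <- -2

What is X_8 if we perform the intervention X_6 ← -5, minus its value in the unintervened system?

Intervening sets X_6 = -5 and removes its equation (X_6 <- -3·X_5 - 3).
X_8 = -2·X_6  [with X_6=-5]  = 10
Without intervention: X_5 = X_2 + 4  [with X_2=-2]  = 2; X_6 = -3·X_5 - 3  [with X_5=2]  = -9; X_8 = -2·X_6  [with X_6=-9]  = 18.
Change = 10 − 18 = -8.

-8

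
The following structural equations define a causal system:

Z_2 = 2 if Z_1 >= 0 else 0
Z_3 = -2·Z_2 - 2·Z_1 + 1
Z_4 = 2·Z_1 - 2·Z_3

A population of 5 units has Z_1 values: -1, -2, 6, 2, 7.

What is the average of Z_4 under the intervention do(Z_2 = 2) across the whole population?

20.4

Under do(Z_2=2), Z_2's equation is replaced by Z_2=2 for every unit. Per-unit Z_4: 0, -6, 42, 18, 48. Mean = 20.4.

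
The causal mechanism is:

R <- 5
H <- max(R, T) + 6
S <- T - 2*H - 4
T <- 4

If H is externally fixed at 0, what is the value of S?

0

The intervention breaks the incoming arrows to H: H <- max(R, T) + 6 no longer applies, and H = 0.
S = T - 2*H - 4  [with T=4, H=0]  = 0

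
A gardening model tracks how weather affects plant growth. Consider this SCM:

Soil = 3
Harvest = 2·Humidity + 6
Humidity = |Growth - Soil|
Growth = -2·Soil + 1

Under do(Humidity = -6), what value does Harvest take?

-6

The intervention breaks the incoming arrows to Humidity: Humidity = |Growth - Soil| no longer applies, and Humidity = -6.
Harvest = 2·Humidity + 6  [with Humidity=-6]  = -6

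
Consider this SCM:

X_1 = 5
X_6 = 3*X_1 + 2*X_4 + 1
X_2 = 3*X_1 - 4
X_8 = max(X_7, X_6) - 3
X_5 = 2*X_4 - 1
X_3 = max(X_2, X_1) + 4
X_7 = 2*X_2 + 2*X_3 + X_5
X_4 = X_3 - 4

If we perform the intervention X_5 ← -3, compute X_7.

49

Under do(X_5=-3), the mechanism X_5 = 2*X_4 - 1 is discarded; X_5 is fixed at -3.
X_2 = 3*X_1 - 4  [with X_1=5]  = 11
X_3 = max(X_2, X_1) + 4  [with X_2=11, X_1=5]  = 15
X_7 = 2*X_2 + 2*X_3 + X_5  [with X_2=11, X_3=15, X_5=-3]  = 49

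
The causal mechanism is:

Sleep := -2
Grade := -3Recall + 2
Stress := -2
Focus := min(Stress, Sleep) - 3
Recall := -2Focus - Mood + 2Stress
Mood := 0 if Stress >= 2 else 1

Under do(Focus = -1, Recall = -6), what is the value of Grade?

20

Setting Focus = -1, Recall = -6 by intervention discards those variables' equations.
Grade = -3Recall + 2  [with Recall=-6]  = 20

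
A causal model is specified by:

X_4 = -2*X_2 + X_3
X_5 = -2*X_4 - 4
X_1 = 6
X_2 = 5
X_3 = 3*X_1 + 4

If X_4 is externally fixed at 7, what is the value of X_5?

Intervening sets X_4 = 7 and removes its equation (X_4 = -2*X_2 + X_3).
X_5 = -2*X_4 - 4  [with X_4=7]  = -18

-18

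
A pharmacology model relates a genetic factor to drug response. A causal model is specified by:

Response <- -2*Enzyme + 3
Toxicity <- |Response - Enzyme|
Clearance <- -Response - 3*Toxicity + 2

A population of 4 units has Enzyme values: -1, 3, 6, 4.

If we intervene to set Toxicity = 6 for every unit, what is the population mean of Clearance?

-13

The intervention sets Toxicity=6 in all 4 units regardless of Enzyme. Recomputing Clearance per unit gives -21, -13, -7, -11; average -13.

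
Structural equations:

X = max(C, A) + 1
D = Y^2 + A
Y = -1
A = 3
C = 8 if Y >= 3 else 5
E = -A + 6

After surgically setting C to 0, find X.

The intervention breaks the incoming arrows to C: C = 8 if Y >= 3 else 5 no longer applies, and C = 0.
X = max(C, A) + 1  [with C=0, A=3]  = 4

4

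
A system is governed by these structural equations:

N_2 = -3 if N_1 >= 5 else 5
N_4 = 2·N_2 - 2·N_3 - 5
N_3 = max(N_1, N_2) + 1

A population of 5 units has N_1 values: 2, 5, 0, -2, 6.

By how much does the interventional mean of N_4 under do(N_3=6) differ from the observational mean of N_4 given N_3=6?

-2.4

Every unit gets N_3=6 under the intervention. N_4 values become -7, -23, -7, -7, -23; E[N_4|do(N_3=6)] = -13.4.
Conditioning on N_3=6 selects the 4 unit(s) with N_1 ∈ {2, 5, 0, -2}. Their N_4 values: -7, -23, -7, -7. Mean = -11.
Difference = -13.4 − (-11) = -2.4.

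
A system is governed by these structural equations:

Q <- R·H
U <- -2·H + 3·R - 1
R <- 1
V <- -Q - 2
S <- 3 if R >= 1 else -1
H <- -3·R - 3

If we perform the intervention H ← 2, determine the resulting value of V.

-4

Under do(H=2), the mechanism H <- -3·R - 3 is discarded; H is fixed at 2.
Q = R·H  [with R=1, H=2]  = 2
V = -Q - 2  [with Q=2]  = -4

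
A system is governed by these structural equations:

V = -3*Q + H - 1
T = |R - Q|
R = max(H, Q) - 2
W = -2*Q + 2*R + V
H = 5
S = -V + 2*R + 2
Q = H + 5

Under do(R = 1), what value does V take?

-26

Under do(R=1), the mechanism R = max(H, Q) - 2 is discarded; R is fixed at 1.
Since V is not a descendant of the intervened variable, it is unaffected.
Q = H + 5  [with H=5]  = 10
V = -3*Q + H - 1  [with Q=10, H=5]  = -26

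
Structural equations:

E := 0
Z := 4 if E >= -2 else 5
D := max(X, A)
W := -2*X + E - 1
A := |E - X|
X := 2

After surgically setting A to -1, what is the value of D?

2

do(A=-1) replaces the equation A := |E - X| with the constant A = -1.
D = max(X, A)  [with X=2, A=-1]  = 2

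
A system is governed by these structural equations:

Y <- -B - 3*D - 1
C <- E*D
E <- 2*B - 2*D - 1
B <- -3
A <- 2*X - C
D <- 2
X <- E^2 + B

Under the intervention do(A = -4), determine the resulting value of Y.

-4

Intervening sets A = -4 and removes its equation (A <- 2*X - C).
No directed path runs from A to Y, so Y keeps its natural value.
Y = -B - 3*D - 1  [with B=-3, D=2]  = -4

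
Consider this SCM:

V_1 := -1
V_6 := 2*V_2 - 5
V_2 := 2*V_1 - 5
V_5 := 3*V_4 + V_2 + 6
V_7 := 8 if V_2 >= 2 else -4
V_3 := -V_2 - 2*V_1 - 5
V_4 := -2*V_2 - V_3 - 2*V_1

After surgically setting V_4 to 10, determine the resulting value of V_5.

29

Intervening sets V_4 = 10 and removes its equation (V_4 := -2*V_2 - V_3 - 2*V_1).
V_2 = 2*V_1 - 5  [with V_1=-1]  = -7
V_5 = 3*V_4 + V_2 + 6  [with V_4=10, V_2=-7]  = 29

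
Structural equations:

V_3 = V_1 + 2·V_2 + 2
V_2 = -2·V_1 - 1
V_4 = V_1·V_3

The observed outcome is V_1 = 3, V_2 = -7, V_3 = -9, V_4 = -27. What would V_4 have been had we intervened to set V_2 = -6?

Under do(V_2=-6), the mechanism V_2 = -2·V_1 - 1 is discarded; V_2 is fixed at -6.
V_3 = V_1 + 2·V_2 + 2  [with V_1=3, V_2=-6]  = -7
V_4 = V_1·V_3  [with V_1=3, V_3=-7]  = -21

-21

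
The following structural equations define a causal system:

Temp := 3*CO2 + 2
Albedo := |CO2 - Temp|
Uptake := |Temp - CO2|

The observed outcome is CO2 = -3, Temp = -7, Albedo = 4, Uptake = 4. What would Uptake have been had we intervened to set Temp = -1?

2

Under do(Temp=-1), the mechanism Temp := 3*CO2 + 2 is discarded; Temp is fixed at -1.
Uptake = |Temp - CO2|  [with Temp=-1, CO2=-3]  = 2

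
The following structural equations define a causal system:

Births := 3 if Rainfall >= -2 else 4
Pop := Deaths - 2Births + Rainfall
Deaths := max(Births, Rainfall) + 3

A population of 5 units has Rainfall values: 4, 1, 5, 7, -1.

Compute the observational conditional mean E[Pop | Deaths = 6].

Conditioning on Deaths=6 selects the 2 unit(s) with Rainfall ∈ {1, -1}. Their Pop values: 1, -1. Mean = 0.

0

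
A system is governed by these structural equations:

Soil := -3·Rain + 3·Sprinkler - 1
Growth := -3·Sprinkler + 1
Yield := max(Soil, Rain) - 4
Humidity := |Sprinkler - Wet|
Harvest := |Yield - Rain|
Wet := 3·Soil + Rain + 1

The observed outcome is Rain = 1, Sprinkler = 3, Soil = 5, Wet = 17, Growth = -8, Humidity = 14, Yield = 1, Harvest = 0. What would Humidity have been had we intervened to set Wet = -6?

Under do(Wet=-6), the mechanism Wet := 3·Soil + Rain + 1 is discarded; Wet is fixed at -6.
Humidity = |Sprinkler - Wet|  [with Sprinkler=3, Wet=-6]  = 9

9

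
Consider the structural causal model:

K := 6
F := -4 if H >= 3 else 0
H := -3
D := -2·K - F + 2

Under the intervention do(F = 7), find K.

Under do(F=7), the mechanism F := -4 if H >= 3 else 0 is discarded; F is fixed at 7.
Since K is not a descendant of the intervened variable, it is unaffected.

6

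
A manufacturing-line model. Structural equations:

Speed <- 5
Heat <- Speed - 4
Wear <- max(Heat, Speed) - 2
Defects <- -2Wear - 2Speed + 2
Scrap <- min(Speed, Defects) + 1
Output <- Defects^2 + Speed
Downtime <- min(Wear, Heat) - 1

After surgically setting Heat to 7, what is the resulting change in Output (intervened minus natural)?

128

Under do(Heat=7), the mechanism Heat <- Speed - 4 is discarded; Heat is fixed at 7.
Wear = max(Heat, Speed) - 2  [with Heat=7, Speed=5]  = 5
Defects = -2Wear - 2Speed + 2  [with Wear=5, Speed=5]  = -18
Output = Defects^2 + Speed  [with Defects=-18, Speed=5]  = 329
Without intervention: Heat = Speed - 4  [with Speed=5]  = 1; Wear = max(Heat, Speed) - 2  [with Heat=1, Speed=5]  = 3; Defects = -2Wear - 2Speed + 2  [with Wear=3, Speed=5]  = -14; Output = Defects^2 + Speed  [with Defects=-14, Speed=5]  = 201.
Change = 329 − 201 = 128.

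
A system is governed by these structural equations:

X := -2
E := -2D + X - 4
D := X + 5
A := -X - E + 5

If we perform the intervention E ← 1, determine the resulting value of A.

The intervention breaks the incoming arrows to E: E := -2D + X - 4 no longer applies, and E = 1.
A = -X - E + 5  [with X=-2, E=1]  = 6

6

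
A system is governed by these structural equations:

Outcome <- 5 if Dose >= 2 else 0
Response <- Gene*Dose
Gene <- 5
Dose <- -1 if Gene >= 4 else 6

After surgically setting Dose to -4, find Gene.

Under do(Dose=-4), the mechanism Dose <- -1 if Gene >= 4 else 6 is discarded; Dose is fixed at -4.
Gene is not downstream of the intervention, so its value is determined by the original equations.

5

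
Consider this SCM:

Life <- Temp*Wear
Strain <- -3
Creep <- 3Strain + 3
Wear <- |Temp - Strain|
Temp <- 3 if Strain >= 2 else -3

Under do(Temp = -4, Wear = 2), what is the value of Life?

Setting Temp = -4, Wear = 2 by intervention discards those variables' equations.
Life = Temp*Wear  [with Temp=-4, Wear=2]  = -8

-8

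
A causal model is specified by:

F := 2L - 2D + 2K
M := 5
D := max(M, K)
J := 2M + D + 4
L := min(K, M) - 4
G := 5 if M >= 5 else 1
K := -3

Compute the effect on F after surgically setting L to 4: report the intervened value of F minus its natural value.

Under do(L=4), the mechanism L := min(K, M) - 4 is discarded; L is fixed at 4.
D = max(M, K)  [with M=5, K=-3]  = 5
F = 2L - 2D + 2K  [with L=4, D=5, K=-3]  = -8
Without intervention: D = max(M, K)  [with M=5, K=-3]  = 5; L = min(K, M) - 4  [with K=-3, M=5]  = -7; F = 2L - 2D + 2K  [with L=-7, D=5, K=-3]  = -30.
Change = -8 − (-30) = 22.

22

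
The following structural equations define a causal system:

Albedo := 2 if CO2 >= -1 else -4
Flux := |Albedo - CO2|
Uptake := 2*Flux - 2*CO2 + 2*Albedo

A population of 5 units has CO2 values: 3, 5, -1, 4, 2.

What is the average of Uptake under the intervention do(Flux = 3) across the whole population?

The intervention sets Flux=3 in all 5 units regardless of CO2. Recomputing Uptake per unit gives 4, 0, 12, 2, 6; average 4.8.

4.8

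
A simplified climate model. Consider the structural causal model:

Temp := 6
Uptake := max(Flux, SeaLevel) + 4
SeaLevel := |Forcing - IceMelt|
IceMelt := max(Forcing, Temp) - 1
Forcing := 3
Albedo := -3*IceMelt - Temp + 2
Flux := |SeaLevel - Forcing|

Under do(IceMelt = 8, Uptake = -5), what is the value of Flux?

Under do(IceMelt = 8, Uptake = -5), each intervened variable's structural equation is replaced by its fixed value.
SeaLevel = |Forcing - IceMelt|  [with Forcing=3, IceMelt=8]  = 5
Flux = |SeaLevel - Forcing|  [with SeaLevel=5, Forcing=3]  = 2

2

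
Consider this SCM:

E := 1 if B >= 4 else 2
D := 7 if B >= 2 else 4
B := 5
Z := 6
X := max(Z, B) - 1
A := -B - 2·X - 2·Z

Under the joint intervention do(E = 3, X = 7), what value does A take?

Under do(E = 3, X = 7), each intervened variable's structural equation is replaced by its fixed value.
A = -B - 2·X - 2·Z  [with B=5, X=7, Z=6]  = -31

-31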